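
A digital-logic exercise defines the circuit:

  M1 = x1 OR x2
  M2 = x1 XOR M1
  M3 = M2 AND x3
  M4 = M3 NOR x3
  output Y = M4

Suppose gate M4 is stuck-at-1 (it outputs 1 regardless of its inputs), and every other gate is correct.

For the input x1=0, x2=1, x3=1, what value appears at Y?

Propagate with M4 forced: M1=1, M2=1, M3=1, M4=1 [stuck-at-1].
So Y = 1. (Without the fault it would be 0.)

1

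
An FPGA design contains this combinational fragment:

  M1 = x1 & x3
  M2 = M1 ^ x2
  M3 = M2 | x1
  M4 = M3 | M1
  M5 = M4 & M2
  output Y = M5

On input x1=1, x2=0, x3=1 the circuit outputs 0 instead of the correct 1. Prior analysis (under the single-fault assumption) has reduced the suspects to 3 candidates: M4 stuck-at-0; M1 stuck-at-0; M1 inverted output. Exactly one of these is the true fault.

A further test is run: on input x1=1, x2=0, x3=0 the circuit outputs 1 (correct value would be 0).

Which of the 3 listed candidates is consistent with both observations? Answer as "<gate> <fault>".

M1 inverted output

Evaluate each candidate on input x1=1, x2=0, x3=0:
  M4 stuck-at-0: M1=0, M2=0, M3=1, M4=0 [stuck-at-0], M5=0 → 0 — eliminated
  M1 stuck-at-0: M1=0 [stuck-at-0], M2=0, M3=1, M4=1, M5=0 → 0 — eliminated
  M1 inverted output: M1=1 [inverted output], M2=1, M3=1, M4=1, M5=1 → 1 — matches
Only M1 inverted output reproduces the observed 1.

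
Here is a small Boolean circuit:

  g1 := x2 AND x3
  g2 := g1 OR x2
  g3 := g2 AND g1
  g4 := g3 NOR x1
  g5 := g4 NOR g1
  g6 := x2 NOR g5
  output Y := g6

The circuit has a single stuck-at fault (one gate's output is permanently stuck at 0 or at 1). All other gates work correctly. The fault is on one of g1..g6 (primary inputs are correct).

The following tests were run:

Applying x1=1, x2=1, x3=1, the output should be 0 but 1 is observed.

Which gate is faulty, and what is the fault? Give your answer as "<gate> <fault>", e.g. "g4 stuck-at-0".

g6 stuck-at-1

Fault-free values for test 1 (x1=1, x2=1, x3=1): g1=1, g2=1, g3=1, g4=0, g5=0, g6=0, giving Y=0. Observed 1.
Test 1: faults giving observed 1 are {g6 stuck-at-1}.
Only g6 stuck-at-1 is consistent with every test.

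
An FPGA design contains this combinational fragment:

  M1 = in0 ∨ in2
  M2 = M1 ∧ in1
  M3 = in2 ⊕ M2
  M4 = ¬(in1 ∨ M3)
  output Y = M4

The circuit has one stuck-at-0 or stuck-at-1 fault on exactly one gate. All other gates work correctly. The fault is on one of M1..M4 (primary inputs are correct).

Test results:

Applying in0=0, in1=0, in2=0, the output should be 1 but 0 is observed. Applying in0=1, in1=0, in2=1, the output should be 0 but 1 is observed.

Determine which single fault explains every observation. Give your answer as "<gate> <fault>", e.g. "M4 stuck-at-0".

Fault-free values for test 1 (in0=0, in1=0, in2=0): M1=0, M2=0, M3=0, M4=1, giving Y=1. Observed 0.
Test 1: faults giving observed 0 are {M2 stuck-at-1, M3 stuck-at-1, M4 stuck-at-0}.
Test 2 (in0=1, in1=0, in2=1): fault-free M1=1, M2=0, M3=1, M4=0 → 0; observed 1. Eliminates M3 stuck-at-1, M4 stuck-at-0.
Only M2 stuck-at-1 is consistent with every test.

M2 stuck-at-1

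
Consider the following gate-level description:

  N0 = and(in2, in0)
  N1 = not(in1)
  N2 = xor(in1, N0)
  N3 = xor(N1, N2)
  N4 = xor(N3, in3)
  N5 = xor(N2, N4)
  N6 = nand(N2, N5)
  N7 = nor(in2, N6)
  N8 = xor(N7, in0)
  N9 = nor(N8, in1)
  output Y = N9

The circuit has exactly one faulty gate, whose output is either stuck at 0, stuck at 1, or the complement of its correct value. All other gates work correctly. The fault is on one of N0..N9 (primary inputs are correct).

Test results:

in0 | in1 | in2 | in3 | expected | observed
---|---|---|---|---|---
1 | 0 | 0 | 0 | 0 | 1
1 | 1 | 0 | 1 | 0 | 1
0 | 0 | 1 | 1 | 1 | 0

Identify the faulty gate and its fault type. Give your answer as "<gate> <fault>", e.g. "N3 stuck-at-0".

N9 inverted output

Fault-free values for test 1 (in0=1, in1=0, in2=0, in3=0): N0=0, N1=1, N2=0, N3=1, N4=1, N5=1, N6=1, N7=0, N8=1, N9=0, giving Y=0. Observed 1.
Test 1: faults giving observed 1 are {N0 stuck-at-1, N0 inverted output, N2 stuck-at-1, N2 inverted output, N6 stuck-at-0, N6 inverted output, N7 stuck-at-1, N7 inverted output, N8 stuck-at-0, N8 inverted output, N9 stuck-at-1, N9 inverted output}.
Test 2 (in0=1, in1=1, in2=0, in3=1): fault-free N0=0, N1=0, N2=1, N3=1, N4=0, N5=1, N6=0, N7=1, N8=0, N9=0 → 0; observed 1. Eliminates N0 stuck-at-1, N0 inverted output, N2 stuck-at-1, N2 inverted output, N6 stuck-at-0, N6 inverted output, N7 stuck-at-1, N7 inverted output, N8 stuck-at-0, N8 inverted output.
Test 3 (in0=0, in1=0, in2=1, in3=1): fault-free N0=0, N1=1, N2=0, N3=1, N4=0, N5=0, N6=1, N7=0, N8=0, N9=1 → 1; observed 0. Eliminates N9 stuck-at-1.
Only N9 inverted output is consistent with every test.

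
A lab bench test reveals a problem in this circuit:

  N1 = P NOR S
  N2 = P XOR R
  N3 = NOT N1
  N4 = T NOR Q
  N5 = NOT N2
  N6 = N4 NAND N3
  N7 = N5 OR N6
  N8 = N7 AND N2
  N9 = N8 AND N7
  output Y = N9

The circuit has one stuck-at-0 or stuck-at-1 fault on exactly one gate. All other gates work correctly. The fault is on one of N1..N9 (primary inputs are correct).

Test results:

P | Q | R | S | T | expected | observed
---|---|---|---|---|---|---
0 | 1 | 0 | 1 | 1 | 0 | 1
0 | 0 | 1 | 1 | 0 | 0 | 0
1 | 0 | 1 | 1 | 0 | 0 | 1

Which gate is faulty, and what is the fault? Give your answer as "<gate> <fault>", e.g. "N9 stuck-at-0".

N8 stuck-at-1

Fault-free values for test 1 (P=0, Q=1, R=0, S=1, T=1): N1=0, N2=0, N3=1, N4=0, N5=1, N6=1, N7=1, N8=0, N9=0, giving Y=0. Observed 1.
Test 1: faults giving observed 1 are {N2 stuck-at-1, N8 stuck-at-1, N9 stuck-at-1}.
Test 2 (P=0, Q=0, R=1, S=1, T=0): fault-free N1=0, N2=1, N3=1, N4=1, N5=0, N6=0, N7=0, N8=0, N9=0 → 0; observed 0. Eliminates N9 stuck-at-1.
Test 3 (P=1, Q=0, R=1, S=1, T=0): fault-free N1=0, N2=0, N3=1, N4=1, N5=1, N6=0, N7=1, N8=0, N9=0 → 0; observed 1. Eliminates N2 stuck-at-1.
Only N8 stuck-at-1 is consistent with every test.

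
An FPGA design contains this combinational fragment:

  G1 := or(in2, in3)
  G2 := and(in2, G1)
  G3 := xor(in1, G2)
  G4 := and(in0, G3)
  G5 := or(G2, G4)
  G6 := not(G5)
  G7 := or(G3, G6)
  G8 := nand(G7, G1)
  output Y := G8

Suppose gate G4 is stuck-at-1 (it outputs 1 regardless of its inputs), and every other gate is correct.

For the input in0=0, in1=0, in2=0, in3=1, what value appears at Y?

1

Propagate with G4 forced: G1=1, G2=0, G3=0, G4=1 [stuck-at-1], G5=1, G6=0, G7=0, G8=1.
So Y = 1. (Without the fault it would be 0.)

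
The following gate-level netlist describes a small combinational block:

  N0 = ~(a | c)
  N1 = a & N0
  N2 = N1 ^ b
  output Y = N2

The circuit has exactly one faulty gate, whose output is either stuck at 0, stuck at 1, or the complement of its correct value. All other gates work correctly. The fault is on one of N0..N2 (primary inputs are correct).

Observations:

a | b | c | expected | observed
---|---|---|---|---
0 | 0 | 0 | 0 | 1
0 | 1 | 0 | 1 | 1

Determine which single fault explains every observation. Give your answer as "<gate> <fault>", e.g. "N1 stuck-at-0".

N2 stuck-at-1

Fault-free values for test 1 (a=0, b=0, c=0): N0=1, N1=0, N2=0, giving Y=0. Observed 1.
Test 1: faults giving observed 1 are {N1 stuck-at-1, N1 inverted output, N2 stuck-at-1, N2 inverted output}.
Test 2 (a=0, b=1, c=0): fault-free N0=1, N1=0, N2=1 → 1; observed 1. Eliminates N1 stuck-at-1, N1 inverted output, N2 inverted output.
Only N2 stuck-at-1 is consistent with every test.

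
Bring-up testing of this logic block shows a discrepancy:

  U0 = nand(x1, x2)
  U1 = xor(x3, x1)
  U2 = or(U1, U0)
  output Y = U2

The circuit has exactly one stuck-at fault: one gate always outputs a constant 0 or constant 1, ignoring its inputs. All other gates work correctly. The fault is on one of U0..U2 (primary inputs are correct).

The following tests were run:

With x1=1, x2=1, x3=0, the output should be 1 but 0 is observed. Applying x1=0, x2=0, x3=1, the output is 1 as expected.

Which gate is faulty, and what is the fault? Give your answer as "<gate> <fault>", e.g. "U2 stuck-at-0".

Fault-free values for test 1 (x1=1, x2=1, x3=0): U0=0, U1=1, U2=1, giving Y=1. Observed 0.
Test 1: faults giving observed 0 are {U1 stuck-at-0, U2 stuck-at-0}.
Test 2 (x1=0, x2=0, x3=1): fault-free U0=1, U1=1, U2=1 → 1; observed 1. Eliminates U2 stuck-at-0.
Only U1 stuck-at-0 is consistent with every test.

U1 stuck-at-0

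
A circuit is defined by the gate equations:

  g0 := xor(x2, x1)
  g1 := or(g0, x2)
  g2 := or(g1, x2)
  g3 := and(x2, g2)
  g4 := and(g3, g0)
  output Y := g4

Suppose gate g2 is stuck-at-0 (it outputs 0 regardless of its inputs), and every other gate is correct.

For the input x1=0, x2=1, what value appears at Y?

Propagate with g2 forced: g0=1, g1=1, g2=0 [stuck-at-0], g3=0, g4=0.
So Y = 0. (Without the fault it would be 1.)

0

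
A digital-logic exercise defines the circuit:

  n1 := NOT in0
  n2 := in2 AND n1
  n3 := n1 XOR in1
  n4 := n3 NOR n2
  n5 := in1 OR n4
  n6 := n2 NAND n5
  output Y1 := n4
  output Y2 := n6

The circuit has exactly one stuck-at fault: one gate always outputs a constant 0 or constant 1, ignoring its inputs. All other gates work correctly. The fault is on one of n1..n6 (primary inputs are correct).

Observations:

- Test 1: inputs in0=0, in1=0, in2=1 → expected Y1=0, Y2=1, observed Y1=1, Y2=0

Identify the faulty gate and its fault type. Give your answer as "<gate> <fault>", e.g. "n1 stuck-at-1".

n4 stuck-at-1

Fault-free values for test 1 (in0=0, in1=0, in2=1): n1=1, n2=1, n3=1, n4=0, n5=0, n6=1, giving Y1=0, Y2=1. Observed Y1=1, Y2=0.
Test 1: faults giving observed Y1=1, Y2=0 are {n4 stuck-at-1}.
Only n4 stuck-at-1 is consistent with every test.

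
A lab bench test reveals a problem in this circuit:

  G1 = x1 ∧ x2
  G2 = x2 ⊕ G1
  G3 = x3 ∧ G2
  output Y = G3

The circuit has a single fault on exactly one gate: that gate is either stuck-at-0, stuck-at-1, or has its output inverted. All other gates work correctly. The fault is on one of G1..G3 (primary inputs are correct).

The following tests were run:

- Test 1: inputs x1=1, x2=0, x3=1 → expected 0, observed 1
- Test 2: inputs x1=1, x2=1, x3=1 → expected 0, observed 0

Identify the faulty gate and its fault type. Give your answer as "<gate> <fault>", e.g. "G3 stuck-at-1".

G1 stuck-at-1

Fault-free values for test 1 (x1=1, x2=0, x3=1): G1=0, G2=0, G3=0, giving Y=0. Observed 1.
Test 1: faults giving observed 1 are {G1 stuck-at-1, G1 inverted output, G2 stuck-at-1, G2 inverted output, G3 stuck-at-1, G3 inverted output}.
Test 2 (x1=1, x2=1, x3=1): fault-free G1=1, G2=0, G3=0 → 0; observed 0. Eliminates G1 inverted output, G2 stuck-at-1, G2 inverted output, G3 stuck-at-1, G3 inverted output.
Only G1 stuck-at-1 is consistent with every test.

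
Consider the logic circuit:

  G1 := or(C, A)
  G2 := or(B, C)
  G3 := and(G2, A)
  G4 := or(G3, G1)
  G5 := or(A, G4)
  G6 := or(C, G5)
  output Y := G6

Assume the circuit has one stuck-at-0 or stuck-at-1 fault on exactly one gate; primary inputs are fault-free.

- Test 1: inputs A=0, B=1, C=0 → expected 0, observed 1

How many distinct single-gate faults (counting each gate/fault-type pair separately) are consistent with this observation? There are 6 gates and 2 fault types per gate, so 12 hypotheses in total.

5

Fault-free: G1=0, G2=1, G3=0, G4=0, G5=0, G6=0 → 0. Observed 1.
  G1 stuck-at-0: output 0 ✗
  G1 stuck-at-1: output 1 ✓
  G2 stuck-at-0: output 0 ✗
  G2 stuck-at-1: output 0 ✗
  G3 stuck-at-0: output 0 ✗
  G3 stuck-at-1: output 1 ✓
  G4 stuck-at-0: output 0 ✗
  G4 stuck-at-1: output 1 ✓
  G5 stuck-at-0: output 0 ✗
  G5 stuck-at-1: output 1 ✓
  G6 stuck-at-0: output 0 ✗
  G6 stuck-at-1: output 1 ✓
Consistent faults: {G1 stuck-at-1, G3 stuck-at-1, G4 stuck-at-1, G5 stuck-at-1, G6 stuck-at-1} — 5 in all.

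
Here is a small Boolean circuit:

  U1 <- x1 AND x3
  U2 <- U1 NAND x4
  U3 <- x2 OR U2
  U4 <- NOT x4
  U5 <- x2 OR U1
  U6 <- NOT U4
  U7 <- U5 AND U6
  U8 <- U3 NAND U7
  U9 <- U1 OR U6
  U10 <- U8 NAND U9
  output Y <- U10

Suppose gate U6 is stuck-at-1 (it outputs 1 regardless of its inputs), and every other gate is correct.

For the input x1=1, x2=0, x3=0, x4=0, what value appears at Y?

0

Propagate with U6 forced: U1=0, U2=1, U3=1, U4=1, U5=0, U6=1 [stuck-at-1], U7=0, U8=1, U9=1, U10=0.
So Y = 0. (Without the fault it would be 1.)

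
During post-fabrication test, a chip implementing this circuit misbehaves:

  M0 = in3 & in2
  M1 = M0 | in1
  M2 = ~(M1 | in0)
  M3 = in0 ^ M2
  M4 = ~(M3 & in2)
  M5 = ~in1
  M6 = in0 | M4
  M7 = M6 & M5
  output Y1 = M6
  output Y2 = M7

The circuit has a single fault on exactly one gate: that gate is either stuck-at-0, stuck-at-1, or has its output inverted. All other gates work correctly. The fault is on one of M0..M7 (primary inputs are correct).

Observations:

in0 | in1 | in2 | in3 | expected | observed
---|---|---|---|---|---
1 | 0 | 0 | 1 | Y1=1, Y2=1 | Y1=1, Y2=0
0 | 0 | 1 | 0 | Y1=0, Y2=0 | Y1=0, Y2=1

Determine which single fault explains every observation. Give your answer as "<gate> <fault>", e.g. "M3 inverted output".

M7 inverted output

Fault-free values for test 1 (in0=1, in1=0, in2=0, in3=1): M0=0, M1=0, M2=0, M3=1, M4=1, M5=1, M6=1, M7=1, giving Y1=1, Y2=1. Observed Y1=1, Y2=0.
Test 1: faults giving observed Y1=1, Y2=0 are {M5 stuck-at-0, M5 inverted output, M7 stuck-at-0, M7 inverted output}.
Test 2 (in0=0, in1=0, in2=1, in3=0): fault-free M0=0, M1=0, M2=1, M3=1, M4=0, M5=1, M6=0, M7=0 → Y1=0, Y2=0; observed Y1=0, Y2=1. Eliminates M5 stuck-at-0, M5 inverted output, M7 stuck-at-0.
Only M7 inverted output is consistent with every test.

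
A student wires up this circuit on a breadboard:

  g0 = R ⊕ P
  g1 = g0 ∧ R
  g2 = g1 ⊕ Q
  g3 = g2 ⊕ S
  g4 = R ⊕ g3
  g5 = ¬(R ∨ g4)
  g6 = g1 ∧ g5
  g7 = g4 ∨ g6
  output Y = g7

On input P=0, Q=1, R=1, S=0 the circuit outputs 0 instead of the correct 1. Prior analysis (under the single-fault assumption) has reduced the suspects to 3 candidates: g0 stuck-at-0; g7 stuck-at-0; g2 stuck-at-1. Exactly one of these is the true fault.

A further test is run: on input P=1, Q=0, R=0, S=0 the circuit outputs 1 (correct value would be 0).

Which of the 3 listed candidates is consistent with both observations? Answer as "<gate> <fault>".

Evaluate each candidate on input P=1, Q=0, R=0, S=0:
  g0 stuck-at-0: g0=0 [stuck-at-0], g1=0, g2=0, g3=0, g4=0, g5=1, g6=0, g7=0 → 0 — eliminated
  g7 stuck-at-0: g0=1, g1=0, g2=0, g3=0, g4=0, g5=1, g6=0, g7=0 [stuck-at-0] → 0 — eliminated
  g2 stuck-at-1: g0=1, g1=0, g2=1 [stuck-at-1], g3=1, g4=1, g5=0, g6=0, g7=1 → 1 — matches
Only g2 stuck-at-1 reproduces the observed 1.

g2 stuck-at-1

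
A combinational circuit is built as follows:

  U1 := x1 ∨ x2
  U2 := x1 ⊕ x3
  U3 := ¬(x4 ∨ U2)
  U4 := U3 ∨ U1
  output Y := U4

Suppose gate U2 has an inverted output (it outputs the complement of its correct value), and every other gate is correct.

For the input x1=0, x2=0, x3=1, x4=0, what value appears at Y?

Propagate with U2 forced: U1=0, U2=0 [inverted output], U3=1, U4=1.
So Y = 1. (Without the fault it would be 0.)

1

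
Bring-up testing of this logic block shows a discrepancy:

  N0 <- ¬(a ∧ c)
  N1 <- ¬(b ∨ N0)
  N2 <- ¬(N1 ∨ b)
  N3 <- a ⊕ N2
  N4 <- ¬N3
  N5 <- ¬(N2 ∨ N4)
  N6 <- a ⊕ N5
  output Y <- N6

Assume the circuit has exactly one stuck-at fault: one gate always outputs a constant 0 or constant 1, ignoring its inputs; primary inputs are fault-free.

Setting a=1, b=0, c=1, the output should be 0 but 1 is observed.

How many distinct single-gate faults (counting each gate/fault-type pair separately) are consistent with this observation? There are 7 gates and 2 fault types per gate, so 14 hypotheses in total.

Fault-free: N0=0, N1=1, N2=0, N3=1, N4=0, N5=1, N6=0 → 0. Observed 1.
  N0 stuck-at-0: output 0 ✗
  N0 stuck-at-1: output 1 ✓
  N1 stuck-at-0: output 1 ✓
  N1 stuck-at-1: output 0 ✗
  N2 stuck-at-0: output 0 ✗
  N2 stuck-at-1: output 1 ✓
  N3 stuck-at-0: output 1 ✓
  N3 stuck-at-1: output 0 ✗
  N4 stuck-at-0: output 0 ✗
  N4 stuck-at-1: output 1 ✓
  N5 stuck-at-0: output 1 ✓
  N5 stuck-at-1: output 0 ✗
  N6 stuck-at-0: output 0 ✗
  N6 stuck-at-1: output 1 ✓
Consistent faults: {N0 stuck-at-1, N1 stuck-at-0, N2 stuck-at-1, N3 stuck-at-0, N4 stuck-at-1, N5 stuck-at-0, N6 stuck-at-1} — 7 in all.

7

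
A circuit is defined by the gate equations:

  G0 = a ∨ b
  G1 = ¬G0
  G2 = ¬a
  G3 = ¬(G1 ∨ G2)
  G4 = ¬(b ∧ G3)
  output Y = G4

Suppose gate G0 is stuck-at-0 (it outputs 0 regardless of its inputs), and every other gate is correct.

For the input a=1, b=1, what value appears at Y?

Propagate with G0 forced: G0=0 [stuck-at-0], G1=1, G2=0, G3=0, G4=1.
So Y = 1. (Without the fault it would be 0.)

1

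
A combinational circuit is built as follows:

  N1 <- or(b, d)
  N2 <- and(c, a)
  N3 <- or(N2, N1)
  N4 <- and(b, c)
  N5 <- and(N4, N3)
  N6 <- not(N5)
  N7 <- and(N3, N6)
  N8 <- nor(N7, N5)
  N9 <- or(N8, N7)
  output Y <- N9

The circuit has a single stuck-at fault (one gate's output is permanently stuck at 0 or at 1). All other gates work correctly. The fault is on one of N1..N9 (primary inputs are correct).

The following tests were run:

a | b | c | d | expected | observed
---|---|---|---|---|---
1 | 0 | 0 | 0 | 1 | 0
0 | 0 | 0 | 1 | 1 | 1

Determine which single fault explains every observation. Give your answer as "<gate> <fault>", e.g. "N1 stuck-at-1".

Fault-free values for test 1 (a=1, b=0, c=0, d=0): N1=0, N2=0, N3=0, N4=0, N5=0, N6=1, N7=0, N8=1, N9=1, giving Y=1. Observed 0.
Test 1: faults giving observed 0 are {N5 stuck-at-1, N8 stuck-at-0, N9 stuck-at-0}.
Test 2 (a=0, b=0, c=0, d=1): fault-free N1=1, N2=0, N3=1, N4=0, N5=0, N6=1, N7=1, N8=0, N9=1 → 1; observed 1. Eliminates N5 stuck-at-1, N9 stuck-at-0.
Only N8 stuck-at-0 is consistent with every test.

N8 stuck-at-0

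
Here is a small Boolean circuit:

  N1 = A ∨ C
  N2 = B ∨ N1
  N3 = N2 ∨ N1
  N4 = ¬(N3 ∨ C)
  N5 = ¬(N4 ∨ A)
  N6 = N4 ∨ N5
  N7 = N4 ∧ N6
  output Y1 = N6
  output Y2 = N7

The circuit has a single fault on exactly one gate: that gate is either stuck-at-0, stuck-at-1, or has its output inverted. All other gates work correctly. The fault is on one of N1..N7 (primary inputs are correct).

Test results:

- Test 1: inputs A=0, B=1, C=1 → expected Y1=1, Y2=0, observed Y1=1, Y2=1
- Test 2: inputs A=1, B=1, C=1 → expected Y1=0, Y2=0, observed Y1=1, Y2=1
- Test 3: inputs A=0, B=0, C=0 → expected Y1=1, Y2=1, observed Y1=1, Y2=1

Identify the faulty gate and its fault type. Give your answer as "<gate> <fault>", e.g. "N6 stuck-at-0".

Fault-free values for test 1 (A=0, B=1, C=1): N1=1, N2=1, N3=1, N4=0, N5=1, N6=1, N7=0, giving Y1=1, Y2=0. Observed Y1=1, Y2=1.
Test 1: faults giving observed Y1=1, Y2=1 are {N4 stuck-at-1, N4 inverted output, N7 stuck-at-1, N7 inverted output}.
Test 2 (A=1, B=1, C=1): fault-free N1=1, N2=1, N3=1, N4=0, N5=0, N6=0, N7=0 → Y1=0, Y2=0; observed Y1=1, Y2=1. Eliminates N7 stuck-at-1, N7 inverted output.
Test 3 (A=0, B=0, C=0): fault-free N1=0, N2=0, N3=0, N4=1, N5=0, N6=1, N7=1 → Y1=1, Y2=1; observed Y1=1, Y2=1. Eliminates N4 inverted output.
Only N4 stuck-at-1 is consistent with every test.

N4 stuck-at-1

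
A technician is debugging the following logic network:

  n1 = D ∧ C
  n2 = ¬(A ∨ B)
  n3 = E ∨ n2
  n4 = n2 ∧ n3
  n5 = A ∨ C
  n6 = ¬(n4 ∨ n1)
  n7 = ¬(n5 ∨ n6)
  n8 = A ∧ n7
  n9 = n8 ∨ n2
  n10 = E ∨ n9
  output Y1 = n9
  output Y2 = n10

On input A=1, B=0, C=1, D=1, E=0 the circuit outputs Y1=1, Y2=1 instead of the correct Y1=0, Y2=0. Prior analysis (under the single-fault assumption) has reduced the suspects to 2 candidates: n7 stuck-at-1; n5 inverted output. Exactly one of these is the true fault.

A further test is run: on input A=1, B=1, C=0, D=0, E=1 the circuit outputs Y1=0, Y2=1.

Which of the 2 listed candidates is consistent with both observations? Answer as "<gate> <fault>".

n5 inverted output

Evaluate each candidate on input A=1, B=1, C=0, D=0, E=1:
  n7 stuck-at-1: n1=0, n2=0, n3=1, n4=0, n5=1, n6=1, n7=1 [stuck-at-1], n8=1, n9=1, n10=1 → Y1=1, Y2=1 — eliminated
  n5 inverted output: n1=0, n2=0, n3=1, n4=0, n5=0 [inverted output], n6=1, n7=0, n8=0, n9=0, n10=1 → Y1=0, Y2=1 — matches
Only n5 inverted output reproduces the observed Y1=0, Y2=1.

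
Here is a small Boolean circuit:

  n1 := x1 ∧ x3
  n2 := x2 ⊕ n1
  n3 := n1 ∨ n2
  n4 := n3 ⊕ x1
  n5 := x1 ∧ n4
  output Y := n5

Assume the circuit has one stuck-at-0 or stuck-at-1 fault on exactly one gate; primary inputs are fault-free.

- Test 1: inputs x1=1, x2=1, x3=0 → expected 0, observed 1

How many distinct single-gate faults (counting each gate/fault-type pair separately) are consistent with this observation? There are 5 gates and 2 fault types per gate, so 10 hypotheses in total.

4

Fault-free: n1=0, n2=1, n3=1, n4=0, n5=0 → 0. Observed 1.
  n1 stuck-at-0: output 0 ✗
  n1 stuck-at-1: output 0 ✗
  n2 stuck-at-0: output 1 ✓
  n2 stuck-at-1: output 0 ✗
  n3 stuck-at-0: output 1 ✓
  n3 stuck-at-1: output 0 ✗
  n4 stuck-at-0: output 0 ✗
  n4 stuck-at-1: output 1 ✓
  n5 stuck-at-0: output 0 ✗
  n5 stuck-at-1: output 1 ✓
Consistent faults: {n2 stuck-at-0, n3 stuck-at-0, n4 stuck-at-1, n5 stuck-at-1} — 4 in all.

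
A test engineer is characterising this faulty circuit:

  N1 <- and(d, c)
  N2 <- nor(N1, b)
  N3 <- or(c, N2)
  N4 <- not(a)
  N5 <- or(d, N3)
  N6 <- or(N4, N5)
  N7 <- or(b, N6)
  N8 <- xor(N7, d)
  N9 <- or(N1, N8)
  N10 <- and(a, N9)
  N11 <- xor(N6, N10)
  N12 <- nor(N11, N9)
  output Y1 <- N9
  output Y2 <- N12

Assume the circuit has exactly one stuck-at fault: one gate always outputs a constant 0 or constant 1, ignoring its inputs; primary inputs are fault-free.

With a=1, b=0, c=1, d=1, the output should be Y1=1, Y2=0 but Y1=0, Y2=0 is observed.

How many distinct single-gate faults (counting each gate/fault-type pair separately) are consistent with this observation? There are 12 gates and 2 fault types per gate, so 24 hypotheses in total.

2

Fault-free: N1=1, N2=0, N3=1, N4=0, N5=1, N6=1, N7=1, N8=0, N9=1, N10=1, N11=0, N12=0 → Y1=1, Y2=0. Observed Y1=0, Y2=0.
  N1: stuck-at-0 ✓; others ✗
  N2: none of the 2 fault types match ✗
  N3: none of the 2 fault types match ✗
  N4: none of the 2 fault types match ✗
  N5: none of the 2 fault types match ✗
  N6: none of the 2 fault types match ✗
  N7: none of the 2 fault types match ✗
  N8: none of the 2 fault types match ✗
  N9: stuck-at-0 ✓; others ✗
  N10: none of the 2 fault types match ✗
  N11: none of the 2 fault types match ✗
  N12: none of the 2 fault types match ✗
Consistent faults: {N1 stuck-at-0, N9 stuck-at-0} — 2 in all.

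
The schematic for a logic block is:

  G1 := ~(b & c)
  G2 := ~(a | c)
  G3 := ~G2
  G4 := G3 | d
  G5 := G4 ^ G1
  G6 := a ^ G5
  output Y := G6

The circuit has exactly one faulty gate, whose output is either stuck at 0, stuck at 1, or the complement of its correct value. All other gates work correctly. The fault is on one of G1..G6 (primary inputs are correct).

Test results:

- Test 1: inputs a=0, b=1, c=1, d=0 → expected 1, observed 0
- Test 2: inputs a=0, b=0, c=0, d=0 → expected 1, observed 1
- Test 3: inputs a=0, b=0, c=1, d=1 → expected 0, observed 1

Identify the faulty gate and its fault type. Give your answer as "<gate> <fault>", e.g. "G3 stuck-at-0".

Fault-free values for test 1 (a=0, b=1, c=1, d=0): G1=0, G2=0, G3=1, G4=1, G5=1, G6=1, giving Y=1. Observed 0.
Test 1: faults giving observed 0 are {G1 stuck-at-1, G1 inverted output, G2 stuck-at-1, G2 inverted output, G3 stuck-at-0, G3 inverted output, G4 stuck-at-0, G4 inverted output, G5 stuck-at-0, G5 inverted output, G6 stuck-at-0, G6 inverted output}.
Test 2 (a=0, b=0, c=0, d=0): fault-free G1=1, G2=1, G3=0, G4=0, G5=1, G6=1 → 1; observed 1. Eliminates G1 inverted output, G2 inverted output, G3 inverted output, G4 inverted output, G5 stuck-at-0, G5 inverted output, G6 stuck-at-0, G6 inverted output.
Test 3 (a=0, b=0, c=1, d=1): fault-free G1=1, G2=0, G3=1, G4=1, G5=0, G6=0 → 0; observed 1. Eliminates G1 stuck-at-1, G2 stuck-at-1, G3 stuck-at-0.
Only G4 stuck-at-0 is consistent with every test.

G4 stuck-at-0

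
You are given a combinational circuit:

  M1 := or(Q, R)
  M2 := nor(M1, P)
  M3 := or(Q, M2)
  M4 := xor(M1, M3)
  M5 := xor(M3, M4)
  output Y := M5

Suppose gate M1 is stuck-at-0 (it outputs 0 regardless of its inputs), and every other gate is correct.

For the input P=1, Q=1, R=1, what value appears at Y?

Propagate with M1 forced: M1=0 [stuck-at-0], M2=0, M3=1, M4=1, M5=0.
So Y = 0. (Without the fault it would be 1.)

0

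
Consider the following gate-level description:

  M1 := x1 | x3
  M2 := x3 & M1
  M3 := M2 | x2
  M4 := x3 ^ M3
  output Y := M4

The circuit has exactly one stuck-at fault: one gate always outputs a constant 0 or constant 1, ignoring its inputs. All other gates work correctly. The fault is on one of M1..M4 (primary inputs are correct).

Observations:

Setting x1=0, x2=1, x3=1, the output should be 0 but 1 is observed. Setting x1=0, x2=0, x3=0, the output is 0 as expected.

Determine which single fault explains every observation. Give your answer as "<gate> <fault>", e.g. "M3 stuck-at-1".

Fault-free values for test 1 (x1=0, x2=1, x3=1): M1=1, M2=1, M3=1, M4=0, giving Y=0. Observed 1.
Test 1: faults giving observed 1 are {M3 stuck-at-0, M4 stuck-at-1}.
Test 2 (x1=0, x2=0, x3=0): fault-free M1=0, M2=0, M3=0, M4=0 → 0; observed 0. Eliminates M4 stuck-at-1.
Only M3 stuck-at-0 is consistent with every test.

M3 stuck-at-0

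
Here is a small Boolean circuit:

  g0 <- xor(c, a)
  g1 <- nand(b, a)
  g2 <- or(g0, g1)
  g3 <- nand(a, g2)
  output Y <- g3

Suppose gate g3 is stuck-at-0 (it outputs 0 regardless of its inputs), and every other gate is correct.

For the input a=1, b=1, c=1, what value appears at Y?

Propagate with g3 forced: g0=0, g1=0, g2=0, g3=0 [stuck-at-0].
So Y = 0. (Without the fault it would be 1.)

0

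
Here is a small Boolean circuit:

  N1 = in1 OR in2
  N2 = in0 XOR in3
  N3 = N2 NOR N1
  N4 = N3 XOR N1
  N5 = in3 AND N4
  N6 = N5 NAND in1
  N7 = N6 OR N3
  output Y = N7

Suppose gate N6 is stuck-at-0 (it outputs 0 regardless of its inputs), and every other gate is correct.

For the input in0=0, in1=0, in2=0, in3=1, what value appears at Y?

0

Propagate with N6 forced: N1=0, N2=1, N3=0, N4=0, N5=0, N6=0 [stuck-at-0], N7=0.
So Y = 0. (Without the fault it would be 1.)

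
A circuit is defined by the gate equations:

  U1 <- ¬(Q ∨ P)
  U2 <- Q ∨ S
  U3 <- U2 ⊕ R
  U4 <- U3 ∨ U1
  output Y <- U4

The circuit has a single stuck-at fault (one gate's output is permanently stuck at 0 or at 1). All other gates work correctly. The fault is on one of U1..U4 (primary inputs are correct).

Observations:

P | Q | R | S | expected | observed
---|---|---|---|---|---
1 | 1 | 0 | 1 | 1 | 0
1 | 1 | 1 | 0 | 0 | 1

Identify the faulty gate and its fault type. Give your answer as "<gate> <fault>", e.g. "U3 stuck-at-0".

Fault-free values for test 1 (P=1, Q=1, R=0, S=1): U1=0, U2=1, U3=1, U4=1, giving Y=1. Observed 0.
Test 1: faults giving observed 0 are {U2 stuck-at-0, U3 stuck-at-0, U4 stuck-at-0}.
Test 2 (P=1, Q=1, R=1, S=0): fault-free U1=0, U2=1, U3=0, U4=0 → 0; observed 1. Eliminates U3 stuck-at-0, U4 stuck-at-0.
Only U2 stuck-at-0 is consistent with every test.

U2 stuck-at-0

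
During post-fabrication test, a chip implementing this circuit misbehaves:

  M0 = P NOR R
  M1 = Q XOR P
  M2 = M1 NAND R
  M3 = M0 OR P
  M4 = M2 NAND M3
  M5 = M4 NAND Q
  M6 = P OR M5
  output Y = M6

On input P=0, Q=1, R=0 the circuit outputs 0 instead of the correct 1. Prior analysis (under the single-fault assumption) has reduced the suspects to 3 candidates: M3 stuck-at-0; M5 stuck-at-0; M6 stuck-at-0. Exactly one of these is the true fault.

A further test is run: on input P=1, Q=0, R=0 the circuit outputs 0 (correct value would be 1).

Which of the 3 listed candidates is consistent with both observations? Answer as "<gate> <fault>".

Evaluate each candidate on input P=1, Q=0, R=0:
  M3 stuck-at-0: M0=0, M1=1, M2=1, M3=0 [stuck-at-0], M4=1, M5=1, M6=1 → 1 — eliminated
  M5 stuck-at-0: M0=0, M1=1, M2=1, M3=1, M4=0, M5=0 [stuck-at-0], M6=1 → 1 — eliminated
  M6 stuck-at-0: M0=0, M1=1, M2=1, M3=1, M4=0, M5=1, M6=0 [stuck-at-0] → 0 — matches
Only M6 stuck-at-0 reproduces the observed 0.

M6 stuck-at-0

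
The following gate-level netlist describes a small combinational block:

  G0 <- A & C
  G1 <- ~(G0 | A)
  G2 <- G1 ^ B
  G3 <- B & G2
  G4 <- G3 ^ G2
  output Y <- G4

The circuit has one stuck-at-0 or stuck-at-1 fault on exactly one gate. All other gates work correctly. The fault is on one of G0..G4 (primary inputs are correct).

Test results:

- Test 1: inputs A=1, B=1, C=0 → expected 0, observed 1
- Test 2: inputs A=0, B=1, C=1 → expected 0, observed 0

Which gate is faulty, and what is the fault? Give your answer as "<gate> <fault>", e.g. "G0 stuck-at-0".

Fault-free values for test 1 (A=1, B=1, C=0): G0=0, G1=0, G2=1, G3=1, G4=0, giving Y=0. Observed 1.
Test 1: faults giving observed 1 are {G3 stuck-at-0, G4 stuck-at-1}.
Test 2 (A=0, B=1, C=1): fault-free G0=0, G1=1, G2=0, G3=0, G4=0 → 0; observed 0. Eliminates G4 stuck-at-1.
Only G3 stuck-at-0 is consistent with every test.

G3 stuck-at-0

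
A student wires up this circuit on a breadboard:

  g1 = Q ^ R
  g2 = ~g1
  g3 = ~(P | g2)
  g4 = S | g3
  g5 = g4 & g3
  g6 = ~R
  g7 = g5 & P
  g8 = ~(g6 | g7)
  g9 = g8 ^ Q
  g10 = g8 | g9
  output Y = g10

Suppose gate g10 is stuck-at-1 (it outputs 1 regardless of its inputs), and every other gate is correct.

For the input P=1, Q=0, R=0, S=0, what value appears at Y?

1

Propagate with g10 forced: g1=0, g2=1, g3=0, g4=0, g5=0, g6=1, g7=0, g8=0, g9=0, g10=1 [stuck-at-1].
So Y = 1. (Without the fault it would be 0.)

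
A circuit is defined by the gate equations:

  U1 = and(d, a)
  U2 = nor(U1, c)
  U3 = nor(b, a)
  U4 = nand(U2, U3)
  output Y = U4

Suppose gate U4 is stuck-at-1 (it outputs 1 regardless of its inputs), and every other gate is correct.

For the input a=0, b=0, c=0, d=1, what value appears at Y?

1

Propagate with U4 forced: U1=0, U2=1, U3=1, U4=1 [stuck-at-1].
So Y = 1. (Without the fault it would be 0.)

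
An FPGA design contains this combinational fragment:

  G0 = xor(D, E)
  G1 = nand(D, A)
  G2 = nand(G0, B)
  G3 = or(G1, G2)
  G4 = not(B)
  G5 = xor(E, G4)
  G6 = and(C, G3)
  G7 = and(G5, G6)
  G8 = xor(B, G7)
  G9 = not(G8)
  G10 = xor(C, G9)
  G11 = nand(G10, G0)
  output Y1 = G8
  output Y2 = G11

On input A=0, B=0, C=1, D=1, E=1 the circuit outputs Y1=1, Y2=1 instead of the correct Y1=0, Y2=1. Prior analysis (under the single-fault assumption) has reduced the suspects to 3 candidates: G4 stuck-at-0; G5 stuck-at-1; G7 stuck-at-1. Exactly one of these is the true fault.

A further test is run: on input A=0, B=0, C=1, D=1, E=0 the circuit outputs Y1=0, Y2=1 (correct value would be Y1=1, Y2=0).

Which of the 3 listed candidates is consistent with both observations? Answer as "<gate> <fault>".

Evaluate each candidate on input A=0, B=0, C=1, D=1, E=0:
  G4 stuck-at-0: G0=1, G1=1, G2=1, G3=1, G4=0 [stuck-at-0], G5=0, G6=1, G7=0, G8=0, G9=1, G10=0, G11=1 → Y1=0, Y2=1 — matches
  G5 stuck-at-1: G0=1, G1=1, G2=1, G3=1, G4=1, G5=1 [stuck-at-1], G6=1, G7=1, G8=1, G9=0, G10=1, G11=0 → Y1=1, Y2=0 — eliminated
  G7 stuck-at-1: G0=1, G1=1, G2=1, G3=1, G4=1, G5=1, G6=1, G7=1 [stuck-at-1], G8=1, G9=0, G10=1, G11=0 → Y1=1, Y2=0 — eliminated
Only G4 stuck-at-0 reproduces the observed Y1=0, Y2=1.

G4 stuck-at-0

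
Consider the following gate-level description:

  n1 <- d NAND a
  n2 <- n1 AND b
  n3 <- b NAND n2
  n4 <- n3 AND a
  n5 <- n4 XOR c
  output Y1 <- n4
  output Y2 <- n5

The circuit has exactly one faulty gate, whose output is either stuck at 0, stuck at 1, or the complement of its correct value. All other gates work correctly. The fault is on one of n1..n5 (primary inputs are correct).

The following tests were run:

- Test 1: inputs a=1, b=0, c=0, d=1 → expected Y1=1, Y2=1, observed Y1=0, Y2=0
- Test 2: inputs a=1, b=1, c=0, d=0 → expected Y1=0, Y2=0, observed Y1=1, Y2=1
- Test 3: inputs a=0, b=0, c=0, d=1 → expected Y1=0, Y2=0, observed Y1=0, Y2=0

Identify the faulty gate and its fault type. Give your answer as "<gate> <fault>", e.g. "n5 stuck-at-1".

n3 inverted output

Fault-free values for test 1 (a=1, b=0, c=0, d=1): n1=0, n2=0, n3=1, n4=1, n5=1, giving Y1=1, Y2=1. Observed Y1=0, Y2=0.
Test 1: faults giving observed Y1=0, Y2=0 are {n3 stuck-at-0, n3 inverted output, n4 stuck-at-0, n4 inverted output}.
Test 2 (a=1, b=1, c=0, d=0): fault-free n1=1, n2=1, n3=0, n4=0, n5=0 → Y1=0, Y2=0; observed Y1=1, Y2=1. Eliminates n3 stuck-at-0, n4 stuck-at-0.
Test 3 (a=0, b=0, c=0, d=1): fault-free n1=1, n2=0, n3=1, n4=0, n5=0 → Y1=0, Y2=0; observed Y1=0, Y2=0. Eliminates n4 inverted output.
Only n3 inverted output is consistent with every test.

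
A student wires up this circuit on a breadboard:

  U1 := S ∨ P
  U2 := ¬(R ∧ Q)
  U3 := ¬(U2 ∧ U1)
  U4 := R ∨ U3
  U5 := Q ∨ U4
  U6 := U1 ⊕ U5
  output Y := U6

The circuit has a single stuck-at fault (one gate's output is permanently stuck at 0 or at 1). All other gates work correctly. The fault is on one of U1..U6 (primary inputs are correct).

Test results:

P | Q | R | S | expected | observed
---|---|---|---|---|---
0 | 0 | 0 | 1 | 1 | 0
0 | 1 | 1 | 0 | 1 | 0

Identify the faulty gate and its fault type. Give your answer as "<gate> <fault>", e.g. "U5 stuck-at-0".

Fault-free values for test 1 (P=0, Q=0, R=0, S=1): U1=1, U2=1, U3=0, U4=0, U5=0, U6=1, giving Y=1. Observed 0.
Test 1: faults giving observed 0 are {U2 stuck-at-0, U3 stuck-at-1, U4 stuck-at-1, U5 stuck-at-1, U6 stuck-at-0}.
Test 2 (P=0, Q=1, R=1, S=0): fault-free U1=0, U2=0, U3=1, U4=1, U5=1, U6=1 → 1; observed 0. Eliminates U2 stuck-at-0, U3 stuck-at-1, U4 stuck-at-1, U5 stuck-at-1.
Only U6 stuck-at-0 is consistent with every test.

U6 stuck-at-0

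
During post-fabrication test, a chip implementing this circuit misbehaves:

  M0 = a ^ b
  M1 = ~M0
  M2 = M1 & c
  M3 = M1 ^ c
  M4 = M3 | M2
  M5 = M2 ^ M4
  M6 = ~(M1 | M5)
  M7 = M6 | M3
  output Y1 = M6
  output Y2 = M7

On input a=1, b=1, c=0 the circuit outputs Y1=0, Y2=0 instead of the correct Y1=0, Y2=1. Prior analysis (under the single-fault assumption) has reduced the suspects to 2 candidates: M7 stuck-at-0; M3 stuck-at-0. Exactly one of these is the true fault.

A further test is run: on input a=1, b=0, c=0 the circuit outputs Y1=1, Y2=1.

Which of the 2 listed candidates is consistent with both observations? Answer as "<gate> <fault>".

M3 stuck-at-0

Evaluate each candidate on input a=1, b=0, c=0:
  M7 stuck-at-0: M0=1, M1=0, M2=0, M3=0, M4=0, M5=0, M6=1, M7=0 [stuck-at-0] → Y1=1, Y2=0 — eliminated
  M3 stuck-at-0: M0=1, M1=0, M2=0, M3=0 [stuck-at-0], M4=0, M5=0, M6=1, M7=1 → Y1=1, Y2=1 — matches
Only M3 stuck-at-0 reproduces the observed Y1=1, Y2=1.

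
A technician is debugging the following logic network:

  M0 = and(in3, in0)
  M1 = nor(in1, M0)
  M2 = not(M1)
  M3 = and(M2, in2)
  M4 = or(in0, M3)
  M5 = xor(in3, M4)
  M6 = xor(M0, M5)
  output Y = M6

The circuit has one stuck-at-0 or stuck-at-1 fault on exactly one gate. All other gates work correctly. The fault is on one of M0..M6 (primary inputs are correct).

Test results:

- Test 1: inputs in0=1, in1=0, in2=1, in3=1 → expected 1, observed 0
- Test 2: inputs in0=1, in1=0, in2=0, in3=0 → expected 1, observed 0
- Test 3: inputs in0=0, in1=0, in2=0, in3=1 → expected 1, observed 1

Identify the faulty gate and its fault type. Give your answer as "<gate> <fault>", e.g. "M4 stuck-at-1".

Fault-free values for test 1 (in0=1, in1=0, in2=1, in3=1): M0=1, M1=0, M2=1, M3=1, M4=1, M5=0, M6=1, giving Y=1. Observed 0.
Test 1: faults giving observed 0 are {M0 stuck-at-0, M4 stuck-at-0, M5 stuck-at-1, M6 stuck-at-0}.
Test 2 (in0=1, in1=0, in2=0, in3=0): fault-free M0=0, M1=1, M2=0, M3=0, M4=1, M5=1, M6=1 → 1; observed 0. Eliminates M0 stuck-at-0, M5 stuck-at-1.
Test 3 (in0=0, in1=0, in2=0, in3=1): fault-free M0=0, M1=1, M2=0, M3=0, M4=0, M5=1, M6=1 → 1; observed 1. Eliminates M6 stuck-at-0.
Only M4 stuck-at-0 is consistent with every test.

M4 stuck-at-0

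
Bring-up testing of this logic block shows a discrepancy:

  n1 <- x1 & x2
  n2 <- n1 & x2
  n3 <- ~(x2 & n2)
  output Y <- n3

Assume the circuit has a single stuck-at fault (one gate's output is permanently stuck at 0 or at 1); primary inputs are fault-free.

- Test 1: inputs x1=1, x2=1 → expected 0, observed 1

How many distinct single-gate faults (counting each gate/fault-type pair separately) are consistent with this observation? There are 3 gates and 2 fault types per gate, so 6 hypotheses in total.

3

Fault-free: n1=1, n2=1, n3=0 → 0. Observed 1.
  n1 stuck-at-0: output 1 ✓
  n1 stuck-at-1: output 0 ✗
  n2 stuck-at-0: output 1 ✓
  n2 stuck-at-1: output 0 ✗
  n3 stuck-at-0: output 0 ✗
  n3 stuck-at-1: output 1 ✓
Consistent faults: {n1 stuck-at-0, n2 stuck-at-0, n3 stuck-at-1} — 3 in all.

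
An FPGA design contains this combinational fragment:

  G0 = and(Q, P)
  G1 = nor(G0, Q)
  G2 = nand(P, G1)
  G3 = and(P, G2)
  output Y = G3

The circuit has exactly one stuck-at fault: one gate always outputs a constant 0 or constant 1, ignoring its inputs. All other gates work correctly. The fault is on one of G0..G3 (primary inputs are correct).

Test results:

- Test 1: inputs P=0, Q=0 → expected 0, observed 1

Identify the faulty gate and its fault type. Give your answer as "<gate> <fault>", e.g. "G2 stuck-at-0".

G3 stuck-at-1

Fault-free values for test 1 (P=0, Q=0): G0=0, G1=1, G2=1, G3=0, giving Y=0. Observed 1.
Test 1: faults giving observed 1 are {G3 stuck-at-1}.
Only G3 stuck-at-1 is consistent with every test.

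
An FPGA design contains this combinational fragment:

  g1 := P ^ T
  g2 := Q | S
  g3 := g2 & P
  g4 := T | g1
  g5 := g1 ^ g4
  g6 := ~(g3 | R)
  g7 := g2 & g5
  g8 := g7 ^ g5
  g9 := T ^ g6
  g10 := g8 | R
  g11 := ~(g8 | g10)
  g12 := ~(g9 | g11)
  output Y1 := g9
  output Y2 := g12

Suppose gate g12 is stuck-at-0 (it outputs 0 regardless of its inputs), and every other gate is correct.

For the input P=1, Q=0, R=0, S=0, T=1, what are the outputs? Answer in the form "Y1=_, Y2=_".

Propagate with g12 forced: g1=0, g2=0, g3=0, g4=1, g5=1, g6=1, g7=0, g8=1, g9=0, g10=1, g11=0, g12=0 [stuck-at-0].
So the outputs are Y1=0, Y2=0. (Without the fault they would be Y1=0, Y2=1.)

Y1=0, Y2=0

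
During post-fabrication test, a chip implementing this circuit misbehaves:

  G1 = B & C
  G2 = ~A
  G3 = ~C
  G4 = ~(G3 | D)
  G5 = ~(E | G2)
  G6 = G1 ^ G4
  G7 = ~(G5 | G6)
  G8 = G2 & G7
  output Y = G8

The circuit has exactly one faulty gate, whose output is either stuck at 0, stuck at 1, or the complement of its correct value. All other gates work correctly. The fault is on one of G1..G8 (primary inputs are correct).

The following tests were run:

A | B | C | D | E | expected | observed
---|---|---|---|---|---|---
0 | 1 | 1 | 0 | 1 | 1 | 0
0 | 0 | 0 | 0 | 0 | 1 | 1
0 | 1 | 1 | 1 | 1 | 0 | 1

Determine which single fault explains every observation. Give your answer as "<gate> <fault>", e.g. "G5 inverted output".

Fault-free values for test 1 (A=0, B=1, C=1, D=0, E=1): G1=1, G2=1, G3=0, G4=1, G5=0, G6=0, G7=1, G8=1, giving Y=1. Observed 0.
Test 1: faults giving observed 0 are {G1 stuck-at-0, G1 inverted output, G2 stuck-at-0, G2 inverted output, G3 stuck-at-1, G3 inverted output, G4 stuck-at-0, G4 inverted output, G5 stuck-at-1, G5 inverted output, G6 stuck-at-1, G6 inverted output, G7 stuck-at-0, G7 inverted output, G8 stuck-at-0, G8 inverted output}.
Test 2 (A=0, B=0, C=0, D=0, E=0): fault-free G1=0, G2=1, G3=1, G4=0, G5=0, G6=0, G7=1, G8=1 → 1; observed 1. Eliminates G1 inverted output, G2 stuck-at-0, G2 inverted output, G3 inverted output, G4 inverted output, G5 stuck-at-1, G5 inverted output, G6 stuck-at-1, G6 inverted output, G7 stuck-at-0, G7 inverted output, G8 stuck-at-0, G8 inverted output.
Test 3 (A=0, B=1, C=1, D=1, E=1): fault-free G1=1, G2=1, G3=0, G4=0, G5=0, G6=1, G7=0, G8=0 → 0; observed 1. Eliminates G3 stuck-at-1, G4 stuck-at-0.
Only G1 stuck-at-0 is consistent with every test.

G1 stuck-at-0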